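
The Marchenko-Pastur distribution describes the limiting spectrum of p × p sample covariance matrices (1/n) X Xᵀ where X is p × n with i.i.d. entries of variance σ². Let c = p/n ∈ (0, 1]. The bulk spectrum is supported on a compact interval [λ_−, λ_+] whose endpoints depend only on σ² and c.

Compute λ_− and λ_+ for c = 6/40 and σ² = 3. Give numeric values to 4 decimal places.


c = 6/40 = 0.150000; √c = 0.387298.
λ_− = σ² (1 − √c)² = 3 · (1 − 0.387298)² = 3 · (0.612702)² = 1.126210.
λ_+ = σ² (1 + √c)² = 3 · (1 + 0.387298)² = 3 · (1.387298)² = 5.773790.

Rounded to 4 decimal places: λ_− ≈ 1.1262, λ_+ ≈ 5.7738.


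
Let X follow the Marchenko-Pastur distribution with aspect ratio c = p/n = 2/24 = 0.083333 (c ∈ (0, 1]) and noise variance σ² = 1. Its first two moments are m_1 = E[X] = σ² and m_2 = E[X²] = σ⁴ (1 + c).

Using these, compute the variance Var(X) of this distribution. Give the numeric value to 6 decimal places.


m_1 = E[X] = σ² = 1, so m_1² = 1.
m_2 = E[X²] = σ⁴ (1 + c) = 1 · (1 + 0.083333) = 1 · 1.083333 = 1.083333.
(Note m_2 − m_1² simplifies to c · σ⁴ = 0.083333 · 1.)

Var(X) = m_2 − m_1² = 1.083333 − 1 = 0.083333.


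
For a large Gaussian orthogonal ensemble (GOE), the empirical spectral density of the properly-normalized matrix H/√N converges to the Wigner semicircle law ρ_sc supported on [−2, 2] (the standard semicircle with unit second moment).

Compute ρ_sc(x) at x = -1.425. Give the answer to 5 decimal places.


ρ_sc(x) = (1/(2π)) √(4 − x²). With x = -1.425:
  4 − x² = 4 − (-1.425)² = 4 − 2.030625 = 1.969375.
  √(4 − x²) = 1.403344.
  1/(2π) = 0.159155.
  ρ_sc(-1.425) = 0.159155 · 1.403344 = 0.223349.

Rounded to 5 decimal places: ρ_sc(-1.425) ≈ 0.22335.


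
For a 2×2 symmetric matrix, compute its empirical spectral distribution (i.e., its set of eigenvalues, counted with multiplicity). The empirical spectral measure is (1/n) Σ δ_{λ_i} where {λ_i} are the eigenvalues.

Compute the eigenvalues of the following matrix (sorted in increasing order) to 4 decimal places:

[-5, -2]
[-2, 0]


Since M is real symmetric, both eigenvalues are real; they are the roots of det(λI − M) = λ² − (tr M) λ + det M.
tr M = -5 + 0 = -5.
det M = (-5)·0 − (-2)² = 0 − 4 = -4.
Characteristic polynomial: λ² + 5λ − 4 = 0.
Discriminant Δ = (tr M)² − 4·det M = 25 − (-16) = 41; √Δ = 6.403124.
λ = (tr M ± √Δ)/2 = (-5 ± 6.403124)/2, giving (tr M − √Δ)/2 = -5.7016 and (tr M + √Δ)/2 = 0.7016.

Eigenvalues sorted in increasing order: [-5.7016, 0.7016].


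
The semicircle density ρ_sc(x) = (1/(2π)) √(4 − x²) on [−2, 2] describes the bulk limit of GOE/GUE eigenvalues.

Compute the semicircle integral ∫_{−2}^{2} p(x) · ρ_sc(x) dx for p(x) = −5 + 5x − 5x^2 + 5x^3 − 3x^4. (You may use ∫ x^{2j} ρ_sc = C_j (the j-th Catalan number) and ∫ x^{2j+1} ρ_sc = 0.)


Write p(x) = Σ a_i x^i, split into monomials and integrate each against ρ_sc separately.
Using ∫ x^{2j} ρ_sc = C_j = (1/(j+1)) C(2j, j) (Catalan numbers) and ∫ x^{2j+1} ρ_sc = 0 (odd monomials vanish by symmetry):
  i = 0 (even): a_0 · C_{0} = -5 · 1 = -5
  i = 1 (odd): ∫ x^1 ρ_sc = 0 (vanishes)
  i = 2 (even): a_2 · C_{1} = -5 · 1 = -5
  i = 3 (odd): ∫ x^3 ρ_sc = 0 (vanishes)
  i = 4 (even): a_4 · C_{2} = -3 · 2 = -6

Summing the contributions: ∫_{−2}^{2} p(x) ρ_sc(x) dx = (-5) + (-5) + (-6) = -16.


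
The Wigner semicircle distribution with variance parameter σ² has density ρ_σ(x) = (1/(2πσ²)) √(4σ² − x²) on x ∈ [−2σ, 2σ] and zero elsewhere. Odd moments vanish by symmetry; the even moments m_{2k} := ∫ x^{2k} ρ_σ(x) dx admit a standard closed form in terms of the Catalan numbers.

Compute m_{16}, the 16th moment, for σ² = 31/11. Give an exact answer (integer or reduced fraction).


By the scaled semicircle moment identity, m_{2k} = σ^{2k} · C_k with k = 8.
C_8 = (1/(k+1)) · C(2k, k) = (1/9) · C(16, 8) = (1/9) · 12870 = 1430.
σ^{2k} = (σ²)^k = (31/11)^8 = 852891037441/214358881.

Therefore m_{16} = σ^{16} · C_8 = (852891037441/214358881) · 1430 = 110875834867330/19487171.


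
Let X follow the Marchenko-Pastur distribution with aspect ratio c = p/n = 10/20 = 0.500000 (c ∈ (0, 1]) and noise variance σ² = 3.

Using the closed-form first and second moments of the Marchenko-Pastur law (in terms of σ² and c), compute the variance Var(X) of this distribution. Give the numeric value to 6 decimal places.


Recall the MP moments m_1 = E[X] = σ² and m_2 = E[X²] = σ⁴ (1 + c).
m_1 = E[X] = σ² = 3, so m_1² = 9.
m_2 = E[X²] = σ⁴ (1 + c) = 9 · (1 + 0.500000) = 9 · 1.500000 = 13.500000.
(Note m_2 − m_1² simplifies to c · σ⁴ = 0.500000 · 9.)

Var(X) = m_2 − m_1² = 13.500000 − 9 = 4.500000.


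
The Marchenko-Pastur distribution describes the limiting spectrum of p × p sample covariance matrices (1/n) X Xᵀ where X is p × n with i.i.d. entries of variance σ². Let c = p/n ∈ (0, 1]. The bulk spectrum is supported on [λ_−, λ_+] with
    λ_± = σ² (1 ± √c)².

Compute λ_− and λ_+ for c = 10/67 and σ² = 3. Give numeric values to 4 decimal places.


c = 10/67 = 0.149254; √c = 0.386334.
λ_− = σ² (1 − √c)² = 3 · (1 − 0.386334)² = 3 · (0.613666)² = 1.129759.
λ_+ = σ² (1 + √c)² = 3 · (1 + 0.386334)² = 3 · (1.386334)² = 5.765763.

Rounded to 4 decimal places: λ_− ≈ 1.1298, λ_+ ≈ 5.7658.


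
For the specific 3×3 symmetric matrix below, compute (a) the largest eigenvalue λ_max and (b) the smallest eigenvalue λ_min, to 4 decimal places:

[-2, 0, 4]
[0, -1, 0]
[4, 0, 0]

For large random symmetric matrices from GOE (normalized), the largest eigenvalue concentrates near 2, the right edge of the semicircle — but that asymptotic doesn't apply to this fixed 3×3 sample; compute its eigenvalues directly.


Since M is real symmetric, all three eigenvalues are real; they are the roots of det(λI − M) = λ³ − (tr M) λ² + s λ − det M, where s is the sum of the principal 2×2 minors.
tr M = -2 + (-1) + 0 = -3.
s = ((-2)·(-1) − 0²) + ((-2)·0 − 4²) + ((-1)·0 − 0²) = 2 + (-16) + 0 = -14.
det M (expand along row 1) = (-2)·0 − 0·0 + 4·4 = 16.
Characteristic polynomial: λ³ + 3λ² − 14λ − 16 = 0.
Substitute λ = y + (tr M)/3 = y − 1.000000 to remove the quadratic term: y³ + p·y + q = 0 with p = s − (tr M)²/3 = -17.000000 and q = −2(tr M)³/27 + (tr M)·s/3 − det M = 0.000000.
Three real roots ⇒ use the trigonometric (Viète) form: r = 2√(−p/3) = 4.760952, φ = arccos(3q/(p·r)) = arccos(0.000000) = 1.570796 rad.
y_k = r·cos(φ/3 − 2πk/3) for k = 0, 1, 2 gives y = 4.123106, 0.000000, -4.123106.
λ_k = y_k − 1.000000 gives λ = 3.1231, -1.0000, -5.1231 (check: the sum is -3.0000 = tr M).

Hence λ_max = 3.1231 and λ_min = -5.1231.


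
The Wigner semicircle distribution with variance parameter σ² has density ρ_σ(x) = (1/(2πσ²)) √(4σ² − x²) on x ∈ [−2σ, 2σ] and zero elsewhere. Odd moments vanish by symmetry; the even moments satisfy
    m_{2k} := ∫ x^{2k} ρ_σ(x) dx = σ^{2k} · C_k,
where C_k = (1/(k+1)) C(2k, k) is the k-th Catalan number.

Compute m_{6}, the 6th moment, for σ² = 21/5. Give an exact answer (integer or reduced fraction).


By the scaled semicircle moment identity, m_{2k} = σ^{2k} · C_k with k = 3.
C_3 = (1/(k+1)) · C(2k, k) = (1/4) · C(6, 3) = (1/4) · 20 = 5.
σ^{2k} = (σ²)^k = (21/5)^3 = 9261/125.

Therefore m_{6} = σ^{6} · C_3 = (9261/125) · 5 = 9261/25.


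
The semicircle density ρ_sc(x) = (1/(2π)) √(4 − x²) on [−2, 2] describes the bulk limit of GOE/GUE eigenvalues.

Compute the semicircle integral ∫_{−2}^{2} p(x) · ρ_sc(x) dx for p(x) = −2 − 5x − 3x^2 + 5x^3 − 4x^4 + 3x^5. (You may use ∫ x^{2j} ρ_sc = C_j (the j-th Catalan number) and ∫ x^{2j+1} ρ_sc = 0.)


Write p(x) = Σ a_i x^i, split into monomials and integrate each against ρ_sc separately.
Using ∫ x^{2j} ρ_sc = C_j = (1/(j+1)) C(2j, j) (Catalan numbers) and ∫ x^{2j+1} ρ_sc = 0 (odd monomials vanish by symmetry):
  i = 0 (even): a_0 · C_{0} = -2 · 1 = -2
  i = 1 (odd): ∫ x^1 ρ_sc = 0 (vanishes)
  i = 2 (even): a_2 · C_{1} = -3 · 1 = -3
  i = 3 (odd): ∫ x^3 ρ_sc = 0 (vanishes)
  i = 4 (even): a_4 · C_{2} = -4 · 2 = -8
  i = 5 (odd): ∫ x^5 ρ_sc = 0 (vanishes)

Summing the contributions: ∫_{−2}^{2} p(x) ρ_sc(x) dx = (-2) + (-3) + (-8) = -13.


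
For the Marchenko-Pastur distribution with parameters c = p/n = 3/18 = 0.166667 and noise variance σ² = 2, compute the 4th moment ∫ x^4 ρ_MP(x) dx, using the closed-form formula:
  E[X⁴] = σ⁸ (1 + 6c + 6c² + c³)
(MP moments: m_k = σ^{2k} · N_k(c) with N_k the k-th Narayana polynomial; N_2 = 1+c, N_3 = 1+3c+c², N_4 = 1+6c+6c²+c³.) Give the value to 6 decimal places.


E[X⁴] = σ⁸ (1 + 6c + 6c² + c³) (fourth MP moment). With σ² = 2 (so σ⁸ = 16) and c = 3/18 = 0.166667: E[X⁴] = 16 · (1 + 6·0.166667 + 6·(0.166667)² + (0.166667)³) = 16 · 2.171296.

So E[X^4] = 34.740741.


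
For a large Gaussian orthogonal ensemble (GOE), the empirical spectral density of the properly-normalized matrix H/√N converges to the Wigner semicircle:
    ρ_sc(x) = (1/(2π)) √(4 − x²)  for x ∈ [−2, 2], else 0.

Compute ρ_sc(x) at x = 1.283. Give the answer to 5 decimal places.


ρ_sc(x) = (1/(2π)) √(4 − x²). With x = 1.283:
  4 − x² = 4 − (1.283)² = 4 − 1.646089 = 2.353911.
  √(4 − x²) = 1.534246.
  1/(2π) = 0.159155.
  ρ_sc(1.283) = 0.159155 · 1.534246 = 0.244183.

Rounded to 5 decimal places: ρ_sc(1.283) ≈ 0.24418.


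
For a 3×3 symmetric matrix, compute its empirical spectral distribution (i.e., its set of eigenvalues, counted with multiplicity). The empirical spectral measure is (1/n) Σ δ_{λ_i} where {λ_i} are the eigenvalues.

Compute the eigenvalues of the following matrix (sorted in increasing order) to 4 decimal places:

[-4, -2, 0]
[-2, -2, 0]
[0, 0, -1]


Since M is real symmetric, all three eigenvalues are real; they are the roots of det(λI − M) = λ³ − (tr M) λ² + s λ − det M, where s is the sum of the principal 2×2 minors.
tr M = -4 + (-2) + (-1) = -7.
s = ((-4)·(-2) − (-2)²) + ((-4)·(-1) − 0²) + ((-2)·(-1) − 0²) = 4 + 4 + 2 = 10.
det M (expand along row 1) = (-4)·2 − (-2)·2 + 0·0 = -4.
Characteristic polynomial: λ³ + 7λ² + 10λ + 4 = 0.
Substitute λ = y + (tr M)/3 = y − 2.333333 to remove the quadratic term: y³ + p·y + q = 0 with p = s − (tr M)²/3 = -6.333333 and q = −2(tr M)³/27 + (tr M)·s/3 − det M = 6.074074.
Three real roots ⇒ use the trigonometric (Viète) form: r = 2√(−p/3) = 2.905933, φ = arccos(3q/(p·r)) = arccos(-0.990110) = 3.000835 rad.
y_k = r·cos(φ/3 − 2πk/3) for k = 0, 1, 2 gives y = 1.569401, 1.333333, -2.902735.
λ_k = y_k − 2.333333 gives λ = -0.7639, -1.0000, -5.2361 (check: the sum is -7.0000 = tr M).

Eigenvalues sorted in increasing order: [-5.2361, -1.0000, -0.7639].


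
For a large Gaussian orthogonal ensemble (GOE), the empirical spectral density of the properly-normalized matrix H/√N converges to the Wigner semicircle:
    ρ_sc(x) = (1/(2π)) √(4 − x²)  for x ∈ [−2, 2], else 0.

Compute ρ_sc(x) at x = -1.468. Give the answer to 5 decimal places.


ρ_sc(x) = (1/(2π)) √(4 − x²). With x = -1.468:
  4 − x² = 4 − (-1.468)² = 4 − 2.155024 = 1.844976.
  √(4 − x²) = 1.358299.
  1/(2π) = 0.159155.
  ρ_sc(-1.468) = 0.159155 · 1.358299 = 0.216180.

Rounded to 5 decimal places: ρ_sc(-1.468) ≈ 0.21618.


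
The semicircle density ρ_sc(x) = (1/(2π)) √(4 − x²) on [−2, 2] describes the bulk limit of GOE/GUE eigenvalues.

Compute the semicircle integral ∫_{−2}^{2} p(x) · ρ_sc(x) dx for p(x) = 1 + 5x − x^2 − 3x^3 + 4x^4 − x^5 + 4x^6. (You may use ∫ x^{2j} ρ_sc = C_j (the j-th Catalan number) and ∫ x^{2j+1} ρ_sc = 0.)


Write p(x) = Σ a_i x^i, split into monomials and integrate each against ρ_sc separately.
Using ∫ x^{2j} ρ_sc = C_j = (1/(j+1)) C(2j, j) (Catalan numbers) and ∫ x^{2j+1} ρ_sc = 0 (odd monomials vanish by symmetry):
  i = 0 (even): a_0 · C_{0} = 1 · 1 = 1
  i = 1 (odd): ∫ x^1 ρ_sc = 0 (vanishes)
  i = 2 (even): a_2 · C_{1} = -1 · 1 = -1
  i = 3 (odd): ∫ x^3 ρ_sc = 0 (vanishes)
  i = 4 (even): a_4 · C_{2} = 4 · 2 = 8
  i = 5 (odd): ∫ x^5 ρ_sc = 0 (vanishes)
  i = 6 (even): a_6 · C_{3} = 4 · 5 = 20

Summing the contributions: ∫_{−2}^{2} p(x) ρ_sc(x) dx = 1 + (-1) + 8 + 20 = 28.


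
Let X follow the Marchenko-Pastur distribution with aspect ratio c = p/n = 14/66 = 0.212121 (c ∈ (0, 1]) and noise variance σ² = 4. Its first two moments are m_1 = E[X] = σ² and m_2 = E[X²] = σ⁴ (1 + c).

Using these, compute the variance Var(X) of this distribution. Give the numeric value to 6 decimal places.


m_1 = E[X] = σ² = 4, so m_1² = 16.
m_2 = E[X²] = σ⁴ (1 + c) = 16 · (1 + 0.212121) = 16 · 1.212121 = 19.393939.
(Note m_2 − m_1² simplifies to c · σ⁴ = 0.212121 · 16.)

Var(X) = m_2 − m_1² = 19.393939 − 16 = 3.393939.


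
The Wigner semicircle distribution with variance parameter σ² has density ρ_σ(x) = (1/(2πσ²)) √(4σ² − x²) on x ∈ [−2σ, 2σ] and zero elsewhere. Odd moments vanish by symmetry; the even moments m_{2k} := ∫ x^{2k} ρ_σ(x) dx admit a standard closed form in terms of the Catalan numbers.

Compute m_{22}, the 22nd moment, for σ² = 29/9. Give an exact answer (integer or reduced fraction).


By the scaled semicircle moment identity, m_{2k} = σ^{2k} · C_k with k = 11.
C_11 = (1/(k+1)) · C(2k, k) = (1/12) · C(22, 11) = (1/12) · 705432 = 58786.
σ^{2k} = (σ²)^k = (29/9)^11 = 12200509765705829/31381059609.

Therefore m_{22} = σ^{22} · C_11 = (12200509765705829/31381059609) · 58786 = 717219167086782863594/31381059609.


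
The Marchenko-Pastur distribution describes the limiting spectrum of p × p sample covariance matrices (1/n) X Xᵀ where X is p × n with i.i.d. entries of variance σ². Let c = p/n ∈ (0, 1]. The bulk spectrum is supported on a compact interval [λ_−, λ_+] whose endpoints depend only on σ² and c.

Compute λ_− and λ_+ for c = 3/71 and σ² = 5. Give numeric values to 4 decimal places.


c = 3/71 = 0.042254; √c = 0.205557.
λ_− = σ² (1 − √c)² = 5 · (1 − 0.205557)² = 5 · (0.794443)² = 3.155701.
λ_+ = σ² (1 + √c)² = 5 · (1 + 0.205557)² = 5 · (1.205557)² = 7.266834.

Rounded to 4 decimal places: λ_− ≈ 3.1557, λ_+ ≈ 7.2668.


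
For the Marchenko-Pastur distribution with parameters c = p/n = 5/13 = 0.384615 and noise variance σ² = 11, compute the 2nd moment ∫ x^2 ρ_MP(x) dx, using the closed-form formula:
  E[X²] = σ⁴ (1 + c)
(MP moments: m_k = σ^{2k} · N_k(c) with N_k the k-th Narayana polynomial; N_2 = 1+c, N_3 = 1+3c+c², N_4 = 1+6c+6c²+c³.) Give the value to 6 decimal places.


E[X²] = σ⁴ (1 + c) (second MP moment). With σ² = 11 (so σ⁴ = 121) and c = 5/13 = 0.384615: E[X²] = 121 · (1 + 0.384615) = 121 · 1.384615.

So E[X^2] = 167.538462.


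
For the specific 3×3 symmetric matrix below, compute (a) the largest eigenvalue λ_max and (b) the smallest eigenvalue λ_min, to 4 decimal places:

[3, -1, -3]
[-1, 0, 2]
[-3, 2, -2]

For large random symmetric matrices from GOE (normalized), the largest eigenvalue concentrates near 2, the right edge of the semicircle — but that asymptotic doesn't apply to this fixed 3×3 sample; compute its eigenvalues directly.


Since M is real symmetric, all three eigenvalues are real; they are the roots of det(λI − M) = λ³ − (tr M) λ² + s λ − det M, where s is the sum of the principal 2×2 minors.
tr M = 3 + 0 + (-2) = 1.
s = (3·0 − (-1)²) + (3·(-2) − (-3)²) + (0·(-2) − 2²) = -1 + (-15) + (-4) = -20.
det M (expand along row 1) = 3·(-4) − (-1)·8 + (-3)·(-2) = 2.
Characteristic polynomial: λ³ − λ² − 20λ − 2 = 0.
Substitute λ = y + (tr M)/3 = y + 0.333333 to remove the quadratic term: y³ + p·y + q = 0 with p = s − (tr M)²/3 = -20.333333 and q = −2(tr M)³/27 + (tr M)·s/3 − det M = -8.740741.
Three real roots ⇒ use the trigonometric (Viète) form: r = 2√(−p/3) = 5.206833, φ = arccos(3q/(p·r)) = arccos(0.247678) = 1.320514 rad.
y_k = r·cos(φ/3 − 2πk/3) for k = 0, 1, 2 gives y = 4.710511, -0.433890, -4.276621.
λ_k = y_k + 0.333333 gives λ = 5.0438, -0.1006, -3.9433 (check: the sum is 1.0000 = tr M).

Hence λ_max = 5.0438 and λ_min = -3.9433.


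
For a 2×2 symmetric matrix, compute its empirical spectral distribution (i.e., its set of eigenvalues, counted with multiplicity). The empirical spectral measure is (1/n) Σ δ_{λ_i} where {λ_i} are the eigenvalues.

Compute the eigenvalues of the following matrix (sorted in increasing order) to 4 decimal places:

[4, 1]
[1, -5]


Since M is real symmetric, both eigenvalues are real; they are the roots of det(λI − M) = λ² − (tr M) λ + det M.
tr M = 4 + (-5) = -1.
det M = 4·(-5) − 1² = -20 − 1 = -21.
Characteristic polynomial: λ² + λ − 21 = 0.
Discriminant Δ = (tr M)² − 4·det M = 1 − (-84) = 85; √Δ = 9.219544.
λ = (tr M ± √Δ)/2 = (-1 ± 9.219544)/2, giving (tr M − √Δ)/2 = -5.1098 and (tr M + √Δ)/2 = 4.1098.

Eigenvalues sorted in increasing order: [-5.1098, 4.1098].


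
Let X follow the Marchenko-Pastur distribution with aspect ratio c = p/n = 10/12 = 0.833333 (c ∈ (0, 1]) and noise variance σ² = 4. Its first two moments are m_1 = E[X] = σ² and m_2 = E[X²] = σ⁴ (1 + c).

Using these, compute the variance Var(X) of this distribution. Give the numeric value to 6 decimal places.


m_1 = E[X] = σ² = 4, so m_1² = 16.
m_2 = E[X²] = σ⁴ (1 + c) = 16 · (1 + 0.833333) = 16 · 1.833333 = 29.333333.
(Note m_2 − m_1² simplifies to c · σ⁴ = 0.833333 · 16.)

Var(X) = m_2 − m_1² = 29.333333 − 16 = 13.333333.


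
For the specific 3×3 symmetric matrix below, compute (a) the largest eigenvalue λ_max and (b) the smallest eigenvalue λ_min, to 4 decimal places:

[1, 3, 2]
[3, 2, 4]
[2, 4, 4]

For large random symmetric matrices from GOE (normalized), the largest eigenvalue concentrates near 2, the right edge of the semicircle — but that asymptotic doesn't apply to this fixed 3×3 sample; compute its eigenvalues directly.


Since M is real symmetric, all three eigenvalues are real; they are the roots of det(λI − M) = λ³ − (tr M) λ² + s λ − det M, where s is the sum of the principal 2×2 minors.
tr M = 1 + 2 + 4 = 7.
s = (1·2 − 3²) + (1·4 − 2²) + (2·4 − 4²) = -7 + 0 + (-8) = -15.
det M (expand along row 1) = 1·(-8) − 3·4 + 2·8 = -4.
Characteristic polynomial: λ³ − 7λ² − 15λ + 4 = 0.
Substitute λ = y + (tr M)/3 = y + 2.333333 to remove the quadratic term: y³ + p·y + q = 0 with p = s − (tr M)²/3 = -31.333333 and q = −2(tr M)³/27 + (tr M)·s/3 − det M = -56.407407.
Three real roots ⇒ use the trigonometric (Viète) form: r = 2√(−p/3) = 6.463573, φ = arccos(3q/(p·r)) = arccos(0.835561) = 0.581643 rad.
y_k = r·cos(φ/3 − 2πk/3) for k = 0, 1, 2 gives y = 6.342471, -2.092749, -4.249721.
λ_k = y_k + 2.333333 gives λ = 8.6758, 0.2406, -1.9164 (check: the sum is 7.0000 = tr M).

Hence λ_max = 8.6758 and λ_min = -1.9164.


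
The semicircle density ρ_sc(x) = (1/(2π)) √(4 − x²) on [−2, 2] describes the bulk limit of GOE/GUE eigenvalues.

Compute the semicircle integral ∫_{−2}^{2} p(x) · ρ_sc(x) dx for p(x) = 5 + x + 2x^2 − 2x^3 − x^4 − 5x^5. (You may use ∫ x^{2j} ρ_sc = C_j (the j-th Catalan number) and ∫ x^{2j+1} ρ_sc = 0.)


Write p(x) = Σ a_i x^i, split into monomials and integrate each against ρ_sc separately.
Using ∫ x^{2j} ρ_sc = C_j = (1/(j+1)) C(2j, j) (Catalan numbers) and ∫ x^{2j+1} ρ_sc = 0 (odd monomials vanish by symmetry):
  i = 0 (even): a_0 · C_{0} = 5 · 1 = 5
  i = 1 (odd): ∫ x^1 ρ_sc = 0 (vanishes)
  i = 2 (even): a_2 · C_{1} = 2 · 1 = 2
  i = 3 (odd): ∫ x^3 ρ_sc = 0 (vanishes)
  i = 4 (even): a_4 · C_{2} = -1 · 2 = -2
  i = 5 (odd): ∫ x^5 ρ_sc = 0 (vanishes)

Summing the contributions: ∫_{−2}^{2} p(x) ρ_sc(x) dx = 5 + 2 + (-2) = 5.


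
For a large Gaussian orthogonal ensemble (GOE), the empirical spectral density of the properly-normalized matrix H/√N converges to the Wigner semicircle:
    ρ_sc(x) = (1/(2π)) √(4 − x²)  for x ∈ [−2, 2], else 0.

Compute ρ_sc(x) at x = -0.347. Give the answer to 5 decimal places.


ρ_sc(x) = (1/(2π)) √(4 − x²). With x = -0.347:
  4 − x² = 4 − (-0.347)² = 4 − 0.120409 = 3.879591.
  √(4 − x²) = 1.969668.
  1/(2π) = 0.159155.
  ρ_sc(-0.347) = 0.159155 · 1.969668 = 0.313482.

Rounded to 5 decimal places: ρ_sc(-0.347) ≈ 0.31348.


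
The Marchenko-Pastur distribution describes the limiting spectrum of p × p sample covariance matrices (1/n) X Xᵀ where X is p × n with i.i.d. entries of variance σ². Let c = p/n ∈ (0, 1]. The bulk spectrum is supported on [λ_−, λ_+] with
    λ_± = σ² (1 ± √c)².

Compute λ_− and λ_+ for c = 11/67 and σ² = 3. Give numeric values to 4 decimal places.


c = 11/67 = 0.164179; √c = 0.405190.
λ_− = σ² (1 − √c)² = 3 · (1 − 0.405190)² = 3 · (0.594810)² = 1.061396.
λ_+ = σ² (1 + √c)² = 3 · (1 + 0.405190)² = 3 · (1.405190)² = 5.923679.

Rounded to 4 decimal places: λ_− ≈ 1.0614, λ_+ ≈ 5.9237.


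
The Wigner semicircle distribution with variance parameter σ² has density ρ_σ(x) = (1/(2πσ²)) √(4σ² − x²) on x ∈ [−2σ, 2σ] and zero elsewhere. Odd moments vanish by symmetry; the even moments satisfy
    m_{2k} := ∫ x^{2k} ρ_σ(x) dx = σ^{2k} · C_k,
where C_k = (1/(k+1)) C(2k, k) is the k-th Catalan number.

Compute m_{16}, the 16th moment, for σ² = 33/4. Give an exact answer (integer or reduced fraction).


By the scaled semicircle moment identity, m_{2k} = σ^{2k} · C_k with k = 8.
C_8 = (1/(k+1)) · C(2k, k) = (1/9) · C(16, 8) = (1/9) · 12870 = 1430.
σ^{2k} = (σ²)^k = (33/4)^8 = 1406408618241/65536.

Therefore m_{16} = σ^{16} · C_8 = (1406408618241/65536) · 1430 = 1005582162042315/32768.


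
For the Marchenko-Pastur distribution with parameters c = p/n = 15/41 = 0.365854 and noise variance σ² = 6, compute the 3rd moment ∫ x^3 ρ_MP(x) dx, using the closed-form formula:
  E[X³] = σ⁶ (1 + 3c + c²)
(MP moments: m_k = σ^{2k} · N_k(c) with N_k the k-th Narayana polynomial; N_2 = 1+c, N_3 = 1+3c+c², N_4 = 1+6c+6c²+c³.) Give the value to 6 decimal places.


E[X³] = σ⁶ (1 + 3c + c²) (third MP moment). With σ² = 6 (so σ⁶ = 216) and c = 15/41 = 0.365854: E[X³] = 216 · (1 + 3·0.365854 + (0.365854)²) = 216 · 2.231410.

So E[X^3] = 481.984533.


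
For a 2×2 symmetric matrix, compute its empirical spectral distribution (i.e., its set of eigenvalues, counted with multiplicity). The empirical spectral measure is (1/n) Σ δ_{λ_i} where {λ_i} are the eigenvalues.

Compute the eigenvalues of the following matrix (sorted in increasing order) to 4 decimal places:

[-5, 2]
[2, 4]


Since M is real symmetric, both eigenvalues are real; they are the roots of det(λI − M) = λ² − (tr M) λ + det M.
tr M = -5 + 4 = -1.
det M = (-5)·4 − 2² = -20 − 4 = -24.
Characteristic polynomial: λ² + λ − 24 = 0.
Discriminant Δ = (tr M)² − 4·det M = 1 − (-96) = 97; √Δ = 9.848858.
λ = (tr M ± √Δ)/2 = (-1 ± 9.848858)/2, giving (tr M − √Δ)/2 = -5.4244 and (tr M + √Δ)/2 = 4.4244.

Eigenvalues sorted in increasing order: [-5.4244, 4.4244].


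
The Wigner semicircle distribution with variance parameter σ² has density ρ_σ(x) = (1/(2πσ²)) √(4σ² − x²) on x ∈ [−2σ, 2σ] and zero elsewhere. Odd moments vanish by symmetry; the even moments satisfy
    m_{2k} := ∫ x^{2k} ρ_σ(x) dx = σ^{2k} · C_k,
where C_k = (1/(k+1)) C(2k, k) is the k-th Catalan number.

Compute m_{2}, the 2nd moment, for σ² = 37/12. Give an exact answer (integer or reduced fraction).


By the scaled semicircle moment identity, m_{2k} = σ^{2k} · C_k with k = 1.
C_1 = (1/(k+1)) · C(2k, k) = (1/2) · C(2, 1) = (1/2) · 2 = 1.
σ^{2k} = (σ²)^k = (37/12)^1 = 37/12.

Therefore m_{2} = σ^{2} · C_1 = (37/12) · 1 = 37/12.


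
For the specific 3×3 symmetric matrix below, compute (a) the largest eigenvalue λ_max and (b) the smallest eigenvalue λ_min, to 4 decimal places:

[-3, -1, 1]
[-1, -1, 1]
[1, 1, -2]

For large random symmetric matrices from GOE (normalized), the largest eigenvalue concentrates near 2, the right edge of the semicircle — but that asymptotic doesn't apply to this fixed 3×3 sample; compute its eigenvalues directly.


Since M is real symmetric, all three eigenvalues are real; they are the roots of det(λI − M) = λ³ − (tr M) λ² + s λ − det M, where s is the sum of the principal 2×2 minors.
tr M = -3 + (-1) + (-2) = -6.
s = ((-3)·(-1) − (-1)²) + ((-3)·(-2) − 1²) + ((-1)·(-2) − 1²) = 2 + 5 + 1 = 8.
det M (expand along row 1) = (-3)·1 − (-1)·1 + 1·0 = -2.
Characteristic polynomial: λ³ + 6λ² + 8λ + 2 = 0.
Substitute λ = y + (tr M)/3 = y − 2.000000 to remove the quadratic term: y³ + p·y + q = 0 with p = s − (tr M)²/3 = -4.000000 and q = −2(tr M)³/27 + (tr M)·s/3 − det M = 2.000000.
Three real roots ⇒ use the trigonometric (Viète) form: r = 2√(−p/3) = 2.309401, φ = arccos(3q/(p·r)) = arccos(-0.649519) = 2.277748 rad.
y_k = r·cos(φ/3 − 2πk/3) for k = 0, 1, 2 gives y = 1.675131, 0.539189, -2.214320.
λ_k = y_k − 2.000000 gives λ = -0.3249, -1.4608, -4.2143 (check: the sum is -6.0000 = tr M).

Hence λ_max = -0.3249 and λ_min = -4.2143.


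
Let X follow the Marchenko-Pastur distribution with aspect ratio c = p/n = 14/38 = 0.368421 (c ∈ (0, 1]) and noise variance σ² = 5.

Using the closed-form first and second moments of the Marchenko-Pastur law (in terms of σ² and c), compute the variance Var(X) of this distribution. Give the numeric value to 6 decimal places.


Recall the MP moments m_1 = E[X] = σ² and m_2 = E[X²] = σ⁴ (1 + c).
m_1 = E[X] = σ² = 5, so m_1² = 25.
m_2 = E[X²] = σ⁴ (1 + c) = 25 · (1 + 0.368421) = 25 · 1.368421 = 34.210526.
(Note m_2 − m_1² simplifies to c · σ⁴ = 0.368421 · 25.)

Var(X) = m_2 − m_1² = 34.210526 − 25 = 9.210526.


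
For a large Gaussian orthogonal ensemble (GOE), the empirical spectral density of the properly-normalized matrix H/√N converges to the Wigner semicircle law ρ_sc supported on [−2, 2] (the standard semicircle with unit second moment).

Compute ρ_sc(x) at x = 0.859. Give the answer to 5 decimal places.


ρ_sc(x) = (1/(2π)) √(4 − x²). With x = 0.859:
  4 − x² = 4 − (0.859)² = 4 − 0.737881 = 3.262119.
  √(4 − x²) = 1.806134.
  1/(2π) = 0.159155.
  ρ_sc(0.859) = 0.159155 · 1.806134 = 0.287455.

Rounded to 5 decimal places: ρ_sc(0.859) ≈ 0.28746.


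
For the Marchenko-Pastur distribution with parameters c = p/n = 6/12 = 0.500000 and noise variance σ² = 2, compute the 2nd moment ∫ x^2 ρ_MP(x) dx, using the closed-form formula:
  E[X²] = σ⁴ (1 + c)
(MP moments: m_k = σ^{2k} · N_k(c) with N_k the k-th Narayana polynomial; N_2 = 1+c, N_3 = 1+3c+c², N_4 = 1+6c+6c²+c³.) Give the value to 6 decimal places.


E[X²] = σ⁴ (1 + c) (second MP moment). With σ² = 2 (so σ⁴ = 4) and c = 6/12 = 0.500000: E[X²] = 4 · (1 + 0.500000) = 4 · 1.500000.

So E[X^2] = 6.000000.


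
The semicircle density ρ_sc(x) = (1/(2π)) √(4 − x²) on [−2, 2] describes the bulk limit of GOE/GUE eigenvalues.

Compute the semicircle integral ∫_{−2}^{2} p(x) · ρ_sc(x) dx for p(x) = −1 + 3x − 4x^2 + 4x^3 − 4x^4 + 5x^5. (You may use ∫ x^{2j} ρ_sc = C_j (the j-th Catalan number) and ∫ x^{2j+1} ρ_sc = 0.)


Write p(x) = Σ a_i x^i, split into monomials and integrate each against ρ_sc separately.
Using ∫ x^{2j} ρ_sc = C_j = (1/(j+1)) C(2j, j) (Catalan numbers) and ∫ x^{2j+1} ρ_sc = 0 (odd monomials vanish by symmetry):
  i = 0 (even): a_0 · C_{0} = -1 · 1 = -1
  i = 1 (odd): ∫ x^1 ρ_sc = 0 (vanishes)
  i = 2 (even): a_2 · C_{1} = -4 · 1 = -4
  i = 3 (odd): ∫ x^3 ρ_sc = 0 (vanishes)
  i = 4 (even): a_4 · C_{2} = -4 · 2 = -8
  i = 5 (odd): ∫ x^5 ρ_sc = 0 (vanishes)

Summing the contributions: ∫_{−2}^{2} p(x) ρ_sc(x) dx = (-1) + (-4) + (-8) = -13.


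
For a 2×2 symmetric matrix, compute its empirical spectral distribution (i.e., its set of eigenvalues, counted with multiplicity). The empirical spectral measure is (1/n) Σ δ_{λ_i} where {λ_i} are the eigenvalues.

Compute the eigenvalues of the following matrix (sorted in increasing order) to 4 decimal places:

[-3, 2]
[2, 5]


Since M is real symmetric, both eigenvalues are real; they are the roots of det(λI − M) = λ² − (tr M) λ + det M.
tr M = -3 + 5 = 2.
det M = (-3)·5 − 2² = -15 − 4 = -19.
Characteristic polynomial: λ² − 2λ − 19 = 0.
Discriminant Δ = (tr M)² − 4·det M = 4 − (-76) = 80; √Δ = 8.944272.
λ = (tr M ± √Δ)/2 = (2 ± 8.944272)/2, giving (tr M − √Δ)/2 = -3.4721 and (tr M + √Δ)/2 = 5.4721.

Eigenvalues sorted in increasing order: [-3.4721, 5.4721].


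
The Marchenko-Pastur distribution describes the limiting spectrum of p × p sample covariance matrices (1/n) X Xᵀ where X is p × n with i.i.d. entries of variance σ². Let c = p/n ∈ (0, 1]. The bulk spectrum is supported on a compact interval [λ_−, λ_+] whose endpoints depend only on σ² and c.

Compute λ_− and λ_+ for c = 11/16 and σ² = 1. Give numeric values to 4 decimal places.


c = 11/16 = 0.687500; √c = 0.829156.
λ_− = σ² (1 − √c)² = 1 · (1 − 0.829156)² = 1 · (0.170844)² = 0.029188.
λ_+ = σ² (1 + √c)² = 1 · (1 + 0.829156)² = 1 · (1.829156)² = 3.345812.

Rounded to 4 decimal places: λ_− ≈ 0.0292, λ_+ ≈ 3.3458.


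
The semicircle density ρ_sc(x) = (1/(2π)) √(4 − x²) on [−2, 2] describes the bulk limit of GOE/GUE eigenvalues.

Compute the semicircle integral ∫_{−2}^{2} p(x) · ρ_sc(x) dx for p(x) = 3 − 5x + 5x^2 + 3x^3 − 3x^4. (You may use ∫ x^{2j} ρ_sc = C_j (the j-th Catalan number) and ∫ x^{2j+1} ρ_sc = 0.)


Write p(x) = Σ a_i x^i, split into monomials and integrate each against ρ_sc separately.
Using ∫ x^{2j} ρ_sc = C_j = (1/(j+1)) C(2j, j) (Catalan numbers) and ∫ x^{2j+1} ρ_sc = 0 (odd monomials vanish by symmetry):
  i = 0 (even): a_0 · C_{0} = 3 · 1 = 3
  i = 1 (odd): ∫ x^1 ρ_sc = 0 (vanishes)
  i = 2 (even): a_2 · C_{1} = 5 · 1 = 5
  i = 3 (odd): ∫ x^3 ρ_sc = 0 (vanishes)
  i = 4 (even): a_4 · C_{2} = -3 · 2 = -6

Summing the contributions: ∫_{−2}^{2} p(x) ρ_sc(x) dx = 3 + 5 + (-6) = 2.


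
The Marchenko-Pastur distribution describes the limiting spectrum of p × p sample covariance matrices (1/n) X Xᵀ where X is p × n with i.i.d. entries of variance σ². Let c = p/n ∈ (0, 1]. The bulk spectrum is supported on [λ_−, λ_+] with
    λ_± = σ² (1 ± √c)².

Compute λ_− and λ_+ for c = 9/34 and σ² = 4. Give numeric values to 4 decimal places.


c = 9/34 = 0.264706; √c = 0.514496.
λ_− = σ² (1 − √c)² = 4 · (1 − 0.514496)² = 4 · (0.485504)² = 0.942857.
λ_+ = σ² (1 + √c)² = 4 · (1 + 0.514496)² = 4 · (1.514496)² = 9.174790.

Rounded to 4 decimal places: λ_− ≈ 0.9429, λ_+ ≈ 9.1748.


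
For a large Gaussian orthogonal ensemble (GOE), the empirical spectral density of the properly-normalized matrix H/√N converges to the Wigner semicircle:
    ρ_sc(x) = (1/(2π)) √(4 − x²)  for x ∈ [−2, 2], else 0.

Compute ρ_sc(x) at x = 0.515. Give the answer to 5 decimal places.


ρ_sc(x) = (1/(2π)) √(4 − x²). With x = 0.515:
  4 − x² = 4 − (0.515)² = 4 − 0.265225 = 3.734775.
  √(4 − x²) = 1.932557.
  1/(2π) = 0.159155.
  ρ_sc(0.515) = 0.159155 · 1.932557 = 0.307576.

Rounded to 5 decimal places: ρ_sc(0.515) ≈ 0.30758.


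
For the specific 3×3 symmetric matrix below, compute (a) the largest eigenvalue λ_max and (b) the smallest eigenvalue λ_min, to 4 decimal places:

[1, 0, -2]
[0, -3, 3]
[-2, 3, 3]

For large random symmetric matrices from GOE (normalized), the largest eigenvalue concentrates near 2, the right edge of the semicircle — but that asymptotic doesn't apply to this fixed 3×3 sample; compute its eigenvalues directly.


Since M is real symmetric, all three eigenvalues are real; they are the roots of det(λI − M) = λ³ − (tr M) λ² + s λ − det M, where s is the sum of the principal 2×2 minors.
tr M = 1 + (-3) + 3 = 1.
s = (1·(-3) − 0²) + (1·3 − (-2)²) + ((-3)·3 − 3²) = -3 + (-1) + (-18) = -22.
det M (expand along row 1) = 1·(-18) − 0·6 + (-2)·(-6) = -6.
Characteristic polynomial: λ³ − λ² − 22λ + 6 = 0.
Substitute λ = y + (tr M)/3 = y + 0.333333 to remove the quadratic term: y³ + p·y + q = 0 with p = s − (tr M)²/3 = -22.333333 and q = −2(tr M)³/27 + (tr M)·s/3 − det M = -1.407407.
Three real roots ⇒ use the trigonometric (Viète) form: r = 2√(−p/3) = 5.456902, φ = arccos(3q/(p·r)) = arccos(0.034645) = 1.536144 rad.
y_k = r·cos(φ/3 − 2πk/3) for k = 0, 1, 2 gives y = 4.757015, -0.063029, -4.693986.
λ_k = y_k + 0.333333 gives λ = 5.0903, 0.2703, -4.3607 (check: the sum is 1.0000 = tr M).

Hence λ_max = 5.0903 and λ_min = -4.3607.


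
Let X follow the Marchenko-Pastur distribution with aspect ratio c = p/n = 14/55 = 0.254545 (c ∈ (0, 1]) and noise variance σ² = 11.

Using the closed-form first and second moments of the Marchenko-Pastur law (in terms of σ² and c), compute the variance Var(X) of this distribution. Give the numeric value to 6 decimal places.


Recall the MP moments m_1 = E[X] = σ² and m_2 = E[X²] = σ⁴ (1 + c).
m_1 = E[X] = σ² = 11, so m_1² = 121.
m_2 = E[X²] = σ⁴ (1 + c) = 121 · (1 + 0.254545) = 121 · 1.254545 = 151.800000.
(Note m_2 − m_1² simplifies to c · σ⁴ = 0.254545 · 121.)

Var(X) = m_2 − m_1² = 151.800000 − 121 = 30.800000.


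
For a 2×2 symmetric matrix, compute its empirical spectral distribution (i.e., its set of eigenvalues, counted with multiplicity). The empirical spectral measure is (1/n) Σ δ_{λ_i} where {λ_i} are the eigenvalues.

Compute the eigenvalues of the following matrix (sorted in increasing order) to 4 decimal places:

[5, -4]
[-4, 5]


Since M is real symmetric, both eigenvalues are real; they are the roots of det(λI − M) = λ² − (tr M) λ + det M.
tr M = 5 + 5 = 10.
det M = 5·5 − (-4)² = 25 − 16 = 9.
Characteristic polynomial: λ² − 10λ + 9 = 0.
Discriminant Δ = (tr M)² − 4·det M = 100 − 36 = 64; √Δ = 8.000000.
λ = (tr M ± √Δ)/2 = (10 ± 8.000000)/2, giving (tr M − √Δ)/2 = 1.0000 and (tr M + √Δ)/2 = 9.0000.

Eigenvalues sorted in increasing order: [1.0000, 9.0000].


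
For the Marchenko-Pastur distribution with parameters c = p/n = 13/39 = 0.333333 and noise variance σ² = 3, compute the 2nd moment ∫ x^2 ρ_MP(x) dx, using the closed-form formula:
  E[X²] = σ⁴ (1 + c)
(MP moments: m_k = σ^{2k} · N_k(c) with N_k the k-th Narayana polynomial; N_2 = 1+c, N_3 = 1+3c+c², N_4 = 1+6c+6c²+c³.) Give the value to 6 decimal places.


E[X²] = σ⁴ (1 + c) (second MP moment). With σ² = 3 (so σ⁴ = 9) and c = 13/39 = 0.333333: E[X²] = 9 · (1 + 0.333333) = 9 · 1.333333.

So E[X^2] = 12.000000.


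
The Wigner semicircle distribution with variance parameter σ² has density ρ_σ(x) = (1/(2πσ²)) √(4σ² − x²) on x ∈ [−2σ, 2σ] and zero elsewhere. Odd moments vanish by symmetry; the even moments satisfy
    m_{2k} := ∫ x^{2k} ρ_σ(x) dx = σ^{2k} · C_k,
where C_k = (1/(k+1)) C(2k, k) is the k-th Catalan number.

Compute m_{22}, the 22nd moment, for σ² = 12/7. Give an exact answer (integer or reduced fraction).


By the scaled semicircle moment identity, m_{2k} = σ^{2k} · C_k with k = 11.
C_11 = (1/(k+1)) · C(2k, k) = (1/12) · C(22, 11) = (1/12) · 705432 = 58786.
σ^{2k} = (σ²)^k = (12/7)^11 = 743008370688/1977326743.

Therefore m_{22} = σ^{22} · C_11 = (743008370688/1977326743) · 58786 = 6239784297037824/282475249.


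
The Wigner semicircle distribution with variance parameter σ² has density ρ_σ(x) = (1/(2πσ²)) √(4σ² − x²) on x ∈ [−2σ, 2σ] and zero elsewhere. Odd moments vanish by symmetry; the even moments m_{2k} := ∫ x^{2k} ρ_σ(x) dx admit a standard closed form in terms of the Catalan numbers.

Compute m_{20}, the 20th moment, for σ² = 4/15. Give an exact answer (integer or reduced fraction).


By the scaled semicircle moment identity, m_{2k} = σ^{2k} · C_k with k = 10.
C_10 = (1/(k+1)) · C(2k, k) = (1/11) · C(20, 10) = (1/11) · 184756 = 16796.
σ^{2k} = (σ²)^k = (4/15)^10 = 1048576/576650390625.

Therefore m_{20} = σ^{20} · C_10 = (1048576/576650390625) · 16796 = 17611882496/576650390625.


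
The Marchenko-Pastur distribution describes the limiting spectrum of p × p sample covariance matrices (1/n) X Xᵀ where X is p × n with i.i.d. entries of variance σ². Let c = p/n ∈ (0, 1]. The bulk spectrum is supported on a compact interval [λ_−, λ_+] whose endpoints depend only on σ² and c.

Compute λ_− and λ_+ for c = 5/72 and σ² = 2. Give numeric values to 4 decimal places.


c = 5/72 = 0.069444; √c = 0.263523.
λ_− = σ² (1 − √c)² = 2 · (1 − 0.263523)² = 2 · (0.736477)² = 1.084796.
λ_+ = σ² (1 + √c)² = 2 · (1 + 0.263523)² = 2 · (1.263523)² = 3.192981.

Rounded to 4 decimal places: λ_− ≈ 1.0848, λ_+ ≈ 3.1930.


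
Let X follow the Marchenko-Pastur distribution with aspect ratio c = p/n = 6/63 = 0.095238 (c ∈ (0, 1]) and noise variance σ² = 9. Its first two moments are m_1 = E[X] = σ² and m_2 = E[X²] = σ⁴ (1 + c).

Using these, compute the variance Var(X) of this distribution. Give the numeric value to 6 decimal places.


m_1 = E[X] = σ² = 9, so m_1² = 81.
m_2 = E[X²] = σ⁴ (1 + c) = 81 · (1 + 0.095238) = 81 · 1.095238 = 88.714286.
(Note m_2 − m_1² simplifies to c · σ⁴ = 0.095238 · 81.)

Var(X) = m_2 − m_1² = 88.714286 − 81 = 7.714286.


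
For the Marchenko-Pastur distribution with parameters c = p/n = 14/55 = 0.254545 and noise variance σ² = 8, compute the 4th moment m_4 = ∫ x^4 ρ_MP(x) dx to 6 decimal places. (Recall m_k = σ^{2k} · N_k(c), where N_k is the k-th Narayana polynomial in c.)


E[X⁴] = σ⁸ (1 + 6c + 6c² + c³) (fourth MP moment). With σ² = 8 (so σ⁸ = 4096) and c = 14/55 = 0.254545: E[X⁴] = 4096 · (1 + 6·0.254545 + 6·(0.254545)² + (0.254545)³) = 4096 · 2.932526.

So E[X^4] = 12011.626170.


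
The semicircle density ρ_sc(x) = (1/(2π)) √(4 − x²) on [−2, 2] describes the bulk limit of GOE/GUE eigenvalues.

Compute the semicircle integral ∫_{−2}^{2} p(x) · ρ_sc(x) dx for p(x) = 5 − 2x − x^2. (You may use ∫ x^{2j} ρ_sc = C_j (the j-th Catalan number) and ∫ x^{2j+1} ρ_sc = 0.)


Write p(x) = Σ a_i x^i, split into monomials and integrate each against ρ_sc separately.
Using ∫ x^{2j} ρ_sc = C_j = (1/(j+1)) C(2j, j) (Catalan numbers) and ∫ x^{2j+1} ρ_sc = 0 (odd monomials vanish by symmetry):
  i = 0 (even): a_0 · C_{0} = 5 · 1 = 5
  i = 1 (odd): ∫ x^1 ρ_sc = 0 (vanishes)
  i = 2 (even): a_2 · C_{1} = -1 · 1 = -1

Summing the contributions: ∫_{−2}^{2} p(x) ρ_sc(x) dx = 5 + (-1) = 4.


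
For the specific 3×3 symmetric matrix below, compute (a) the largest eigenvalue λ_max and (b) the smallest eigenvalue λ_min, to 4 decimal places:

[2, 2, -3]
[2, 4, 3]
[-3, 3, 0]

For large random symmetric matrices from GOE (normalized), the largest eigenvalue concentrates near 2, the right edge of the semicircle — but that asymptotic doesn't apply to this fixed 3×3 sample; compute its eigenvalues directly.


Since M is real symmetric, all three eigenvalues are real; they are the roots of det(λI − M) = λ³ − (tr M) λ² + s λ − det M, where s is the sum of the principal 2×2 minors.
tr M = 2 + 4 + 0 = 6.
s = (2·4 − 2²) + (2·0 − (-3)²) + (4·0 − 3²) = 4 + (-9) + (-9) = -14.
det M (expand along row 1) = 2·(-9) − 2·9 + (-3)·18 = -90.
Characteristic polynomial: λ³ − 6λ² − 14λ + 90 = 0.
Substitute λ = y + (tr M)/3 = y + 2.000000 to remove the quadratic term: y³ + p·y + q = 0 with p = s − (tr M)²/3 = -26.000000 and q = −2(tr M)³/27 + (tr M)·s/3 − det M = 46.000000.
Three real roots ⇒ use the trigonometric (Viète) form: r = 2√(−p/3) = 5.887841, φ = arccos(3q/(p·r)) = arccos(-0.901467) = 2.693942 rad.
y_k = r·cos(φ/3 − 2πk/3) for k = 0, 1, 2 gives y = 3.669246, 2.153168, -5.822414.
λ_k = y_k + 2.000000 gives λ = 5.6692, 4.1532, -3.8224 (check: the sum is 6.0000 = tr M).

Hence λ_max = 5.6692 and λ_min = -3.8224.
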